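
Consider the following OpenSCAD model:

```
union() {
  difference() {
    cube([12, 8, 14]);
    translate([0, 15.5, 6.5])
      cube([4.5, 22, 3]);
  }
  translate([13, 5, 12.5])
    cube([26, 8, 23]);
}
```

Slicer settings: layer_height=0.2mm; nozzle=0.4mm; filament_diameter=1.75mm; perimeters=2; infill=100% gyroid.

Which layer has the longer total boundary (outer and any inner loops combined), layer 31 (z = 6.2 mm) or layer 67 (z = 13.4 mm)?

layer 67 (z = 13.4 mm)

Layer 31 (z = 6.2): the cube (footprint 12×8) is included at this height (perimeter 40.00 mm); the cube at (0, 15.5) is not intersected at this z (z outside [6.5, 9.5]); After the difference (first − rest): none of the subtracted shapes is present at this height, so the 12×8 cube is unchanged — boundary = 40.00 mm; the cube at (13, 5) does not reach this height (z outside [12.5, 35.5]); Merging all regions: only that combined region is present, so the union is just that shape — boundary = 40.00 mm. So its perimeter = 40.00 mm. Layer 67 (z = 13.4): the 12×8 cube contributes its full rectangle (perimeter 40.00 mm); the cube at (0, 15.5) is not intersected at this z (z outside [6.5, 9.5]); After the difference (first − rest): none of the subtracted shapes is present at this height, so the 12×8 cube is unchanged — boundary = 40.00 mm; the 26×8 cube at (13, 5) contributes its full rectangle (perimeter 68.00 mm); Merging all regions: the 2 present regions are separate (no shared area or edge), so areas and boundary lengths simply add and each stays a separate island — boundary = 108.00 mm. So its perimeter = 108.00 mm. Layer 67 is larger (108.00 vs 40.00 mm).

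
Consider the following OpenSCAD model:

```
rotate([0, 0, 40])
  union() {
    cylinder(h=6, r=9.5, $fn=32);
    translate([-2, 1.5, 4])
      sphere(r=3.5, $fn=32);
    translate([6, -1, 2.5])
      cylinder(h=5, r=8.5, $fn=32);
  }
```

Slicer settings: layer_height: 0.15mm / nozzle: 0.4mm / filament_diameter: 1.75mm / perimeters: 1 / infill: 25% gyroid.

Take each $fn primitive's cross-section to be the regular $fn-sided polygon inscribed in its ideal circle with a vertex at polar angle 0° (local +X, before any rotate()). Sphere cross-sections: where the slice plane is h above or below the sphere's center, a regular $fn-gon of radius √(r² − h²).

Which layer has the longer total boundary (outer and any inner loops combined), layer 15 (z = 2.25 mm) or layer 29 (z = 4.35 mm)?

Layer 15 (z = 2.25): the r=9.5 cylinder contributes a regular 32-gon of circumradius 9.5 (perimeter = 2·32·9.500·sin(180°/32) = 59.59 mm); the r=3.5 sphere at (-2, 1.5) contributes a regular 32-gon of circumradius √(3.5²−1.75²) = 3.031 (perimeter = 2·32·3.031·sin(180°/32) = 19.01 mm); the cylinder at (6, -1) is absent (z outside [2.5, 7.5]); Merging all regions: the r=3.5 sphere at (-2, 1.5) lies entirely inside the r=9.5 cylinder, so the union is just the r=9.5 cylinder — boundary = 59.59 mm; (whole slice rotated 40° about Z — lengths, areas and connectivity unchanged). So its perimeter = 59.59 mm. Layer 29 (z = 4.35): the r=9.5 cylinder gives a regular 32-gon of circumradius 9.5 (constant along its height) (perimeter = 2·32·9.500·sin(180°/32) = 59.59 mm); the r=3.5 sphere at (-2, 1.5) slices to a regular 32-gon of circumradius 3.482 (√(r²−h²) with h=0.35 from center) (perimeter = 2·32·3.482·sin(180°/32) = 21.85 mm); the r=8.5 cylinder at (6, -1) gives a regular 32-gon of circumradius 8.5 (constant along its height) (perimeter = 2·32·8.500·sin(180°/32) = 53.32 mm); Taking the union: the regions partially overlap (shared area 182.91 mm²), so the edge portions inside another operand are dropped and the merged outline is re-measured after clipping — boundary = 69.05 mm; (rotated 40° about Z; rotation is an isometry so areas/perimeters/island counts are preserved). So its perimeter = 69.05 mm. Layer 29 is larger (69.05 vs 59.59 mm).

layer 29 (z = 4.35 mm)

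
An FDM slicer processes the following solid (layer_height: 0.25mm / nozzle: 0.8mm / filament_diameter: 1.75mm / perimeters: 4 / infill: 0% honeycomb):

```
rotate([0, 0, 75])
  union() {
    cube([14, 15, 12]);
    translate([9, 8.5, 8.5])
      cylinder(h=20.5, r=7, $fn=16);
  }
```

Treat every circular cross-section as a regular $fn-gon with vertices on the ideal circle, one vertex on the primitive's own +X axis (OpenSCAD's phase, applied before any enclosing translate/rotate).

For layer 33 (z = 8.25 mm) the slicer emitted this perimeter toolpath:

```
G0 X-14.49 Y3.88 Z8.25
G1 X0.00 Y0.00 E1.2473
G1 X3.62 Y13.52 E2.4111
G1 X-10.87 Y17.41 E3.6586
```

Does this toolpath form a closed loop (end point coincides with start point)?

no

Start point (G0): (-14.49, 3.88). End point (last G1): the path does not return to the start — open.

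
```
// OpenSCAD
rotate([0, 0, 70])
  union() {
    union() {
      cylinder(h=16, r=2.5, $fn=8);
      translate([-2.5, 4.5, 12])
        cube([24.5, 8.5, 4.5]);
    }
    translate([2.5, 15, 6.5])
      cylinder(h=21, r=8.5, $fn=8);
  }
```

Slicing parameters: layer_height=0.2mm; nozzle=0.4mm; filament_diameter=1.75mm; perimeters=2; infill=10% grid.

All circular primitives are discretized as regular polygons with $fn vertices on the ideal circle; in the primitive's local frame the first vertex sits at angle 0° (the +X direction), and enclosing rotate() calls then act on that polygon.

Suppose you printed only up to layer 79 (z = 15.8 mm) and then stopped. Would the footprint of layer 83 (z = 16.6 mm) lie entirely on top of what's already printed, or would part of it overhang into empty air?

entirely on top

Compare the two slices. At z = 15.8: the r=2.5 cylinder gives a regular 8-gon of circumradius 2.5 (constant along its height) (area = (8/2)·2.500²·sin(360°/8) = 17.68 mm²); the 24.5×8.5 cube at (-2.5, 4.5) contributes its full rectangle (area 208.25 mm²); Merging all regions: the 2 present regions are separate (no shared area or edge), so areas and boundary lengths simply add and each stays a separate island — area = 225.93 mm²; the cylinder at (2.5, 15): section is a regular 8-gon, circumradius r=8.5 (area = (8/2)·8.500²·sin(360°/8) = 204.35 mm²); Taking the union: the regions partially overlap — summed areas 430.28 mm² minus the doubly-counted overlap 62.24 mm² gives 368.04 mm² — area = 368.04 mm²; (rotated 70° about Z; rotation is an isometry so areas/perimeters/island counts are preserved). At z = 16.6: the cylinder is absent (z outside [0, 16]); the cube at (-2.5, 4.5) does not reach this height (z outside [12, 16.5]); Taking the union: nothing is present at this height; the r=8.5 cylinder at (2.5, 15) contributes a regular 8-gon of circumradius 8.5 (area = (8/2)·8.500²·sin(360°/8) = 204.35 mm²); Combining (union): only the r=8.5 cylinder at (2.5, 15) is present, so the union is just that shape — area = 204.35 mm²; (rotated 70° about Z; rotation is an isometry so areas/perimeters/island counts are preserved). Checking containment: the cross-section at z = 16.6 is a subset of the cross-section at z = 15.8.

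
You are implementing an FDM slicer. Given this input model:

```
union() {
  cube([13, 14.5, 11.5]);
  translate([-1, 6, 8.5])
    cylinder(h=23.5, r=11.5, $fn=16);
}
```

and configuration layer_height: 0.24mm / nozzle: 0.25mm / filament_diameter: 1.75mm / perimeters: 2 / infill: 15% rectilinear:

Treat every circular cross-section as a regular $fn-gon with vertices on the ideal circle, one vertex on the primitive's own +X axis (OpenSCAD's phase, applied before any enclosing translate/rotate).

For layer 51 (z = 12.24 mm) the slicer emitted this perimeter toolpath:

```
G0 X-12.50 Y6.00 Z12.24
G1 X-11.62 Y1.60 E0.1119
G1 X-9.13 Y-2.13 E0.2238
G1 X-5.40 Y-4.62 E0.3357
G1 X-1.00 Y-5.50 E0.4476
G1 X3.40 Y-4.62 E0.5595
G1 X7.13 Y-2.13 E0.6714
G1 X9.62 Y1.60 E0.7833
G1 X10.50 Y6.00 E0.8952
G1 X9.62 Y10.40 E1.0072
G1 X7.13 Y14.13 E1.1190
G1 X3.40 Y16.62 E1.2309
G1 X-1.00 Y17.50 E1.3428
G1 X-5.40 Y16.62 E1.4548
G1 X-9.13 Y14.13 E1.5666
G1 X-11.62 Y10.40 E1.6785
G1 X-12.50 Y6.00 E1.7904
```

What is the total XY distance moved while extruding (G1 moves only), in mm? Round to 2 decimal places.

Sum the Euclidean lengths of each G1 segment: total = 71.78 mm.

71.78 mm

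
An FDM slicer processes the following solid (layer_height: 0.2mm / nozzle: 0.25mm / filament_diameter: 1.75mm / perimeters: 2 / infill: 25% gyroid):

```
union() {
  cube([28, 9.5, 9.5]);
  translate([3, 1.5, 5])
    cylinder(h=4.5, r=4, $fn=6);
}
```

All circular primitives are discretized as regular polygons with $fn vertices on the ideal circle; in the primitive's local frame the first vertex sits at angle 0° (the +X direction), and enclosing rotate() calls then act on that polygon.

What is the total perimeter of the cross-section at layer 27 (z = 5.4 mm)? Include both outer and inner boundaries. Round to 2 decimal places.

77.90 mm

At z = 5.4 mm: the cube (footprint 28×9.5) is included at this height (perimeter 75.00 mm); the cylinder at (3, 1.5): section is a regular 6-gon, circumradius r=4 (perimeter = 2·6·4.000·sin(180°/6) = 24.00 mm); Taking the union: the regions partially overlap (shared area 29.77 mm²), so the edge portions inside another operand are dropped and the merged outline is re-measured after clipping — boundary = 77.90 mm. Overall, the cross-section is a single solid region. Total boundary length (outer) = 77.90 mm.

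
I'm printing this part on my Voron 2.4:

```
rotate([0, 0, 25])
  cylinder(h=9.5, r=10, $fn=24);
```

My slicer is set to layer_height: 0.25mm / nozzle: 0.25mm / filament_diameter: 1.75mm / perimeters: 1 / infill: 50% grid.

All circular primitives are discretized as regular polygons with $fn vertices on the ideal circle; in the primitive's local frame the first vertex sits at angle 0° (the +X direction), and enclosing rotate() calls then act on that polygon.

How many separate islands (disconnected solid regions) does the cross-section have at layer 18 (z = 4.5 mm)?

At z = 4.5 mm: the cylinder: section is a regular 24-gon, circumradius r=10; (rotated 25° about Z; rotation is an isometry so areas/perimeters/island counts are preserved). Overall, the cross-section is a single solid region. Island count = 1.

1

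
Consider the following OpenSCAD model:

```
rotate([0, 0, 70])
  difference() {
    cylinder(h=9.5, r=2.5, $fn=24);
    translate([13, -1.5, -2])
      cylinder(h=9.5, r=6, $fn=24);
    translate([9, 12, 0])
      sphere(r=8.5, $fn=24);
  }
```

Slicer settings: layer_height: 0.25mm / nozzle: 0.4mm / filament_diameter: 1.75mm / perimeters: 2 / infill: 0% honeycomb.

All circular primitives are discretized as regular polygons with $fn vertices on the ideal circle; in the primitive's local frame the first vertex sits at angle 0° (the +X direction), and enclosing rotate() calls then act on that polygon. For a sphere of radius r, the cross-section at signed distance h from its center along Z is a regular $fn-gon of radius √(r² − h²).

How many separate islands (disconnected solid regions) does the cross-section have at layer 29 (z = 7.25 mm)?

1

At z = 7.25 mm: the r=2.5 cylinder contributes a regular 24-gon of circumradius 2.5; the cylinder at (13, -1.5): section is a regular 24-gon, circumradius r=6; the r=8.5 sphere at (9, 12) contributes a regular 24-gon of circumradius √(8.5²−7.25²) = 4.437; Subtracting the remaining from the first: starting from the r=2.5 cylinder, the r=6 cylinder at (13, -1.5) misses the remaining region (no effect); the r=8.5 sphere at (9, 12) misses the remaining region (no effect) — 1 connected region; (whole slice rotated 70° about Z — lengths, areas and connectivity unchanged). Overall, the cross-section is a single solid region. Island count = 1.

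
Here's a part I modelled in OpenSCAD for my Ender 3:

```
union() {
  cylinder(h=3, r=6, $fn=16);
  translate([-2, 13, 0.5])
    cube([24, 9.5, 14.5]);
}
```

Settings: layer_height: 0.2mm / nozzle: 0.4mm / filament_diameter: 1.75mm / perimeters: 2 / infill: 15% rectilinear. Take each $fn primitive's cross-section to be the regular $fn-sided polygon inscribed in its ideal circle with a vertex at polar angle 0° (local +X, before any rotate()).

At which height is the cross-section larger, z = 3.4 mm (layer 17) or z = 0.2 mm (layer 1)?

layer 17 (z = 3.4 mm)

Layer 17 (z = 3.4): the cylinder is not intersected at this z (z outside [0, 3]); the cube at (-2, 13) (footprint 24×9.5) is included at this height (area 228.00 mm²); Merging all regions: only the 24×9.5 cube at (-2, 13) is present, so the union is just that shape — area = 228.00 mm². So its area = 228.00 mm². Layer 1 (z = 0.2): the cylinder: section is a regular 16-gon, circumradius r=6 (area = (16/2)·6.000²·sin(360°/16) = 110.21 mm²); the cube at (-2, 13) is not intersected at this z (z outside [0.5, 15]); Merging all regions: only the r=6 cylinder is present, so the union is just that shape — area = 110.21 mm². So its area = 110.21 mm². Layer 17 is larger (228.00 vs 110.21 mm²).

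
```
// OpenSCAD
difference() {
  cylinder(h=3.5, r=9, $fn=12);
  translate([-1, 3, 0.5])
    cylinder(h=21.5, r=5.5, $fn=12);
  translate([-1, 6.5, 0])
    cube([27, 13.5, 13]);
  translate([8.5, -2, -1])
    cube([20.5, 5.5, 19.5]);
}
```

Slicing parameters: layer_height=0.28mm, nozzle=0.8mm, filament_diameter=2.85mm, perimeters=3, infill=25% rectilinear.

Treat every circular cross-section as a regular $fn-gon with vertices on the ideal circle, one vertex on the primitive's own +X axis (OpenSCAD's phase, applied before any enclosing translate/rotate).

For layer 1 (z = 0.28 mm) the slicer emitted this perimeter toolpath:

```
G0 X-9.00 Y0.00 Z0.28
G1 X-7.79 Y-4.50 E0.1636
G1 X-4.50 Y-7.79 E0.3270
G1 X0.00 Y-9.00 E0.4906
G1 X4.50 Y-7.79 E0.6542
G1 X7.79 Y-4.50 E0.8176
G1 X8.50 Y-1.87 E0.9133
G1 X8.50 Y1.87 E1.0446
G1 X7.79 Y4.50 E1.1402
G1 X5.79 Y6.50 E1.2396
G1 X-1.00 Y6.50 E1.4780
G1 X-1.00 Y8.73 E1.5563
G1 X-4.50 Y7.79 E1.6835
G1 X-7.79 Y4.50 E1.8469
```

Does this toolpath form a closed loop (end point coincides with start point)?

no

Start point (G0): (-9.00, 0.00). End point (last G1): the path does not return to the start — open.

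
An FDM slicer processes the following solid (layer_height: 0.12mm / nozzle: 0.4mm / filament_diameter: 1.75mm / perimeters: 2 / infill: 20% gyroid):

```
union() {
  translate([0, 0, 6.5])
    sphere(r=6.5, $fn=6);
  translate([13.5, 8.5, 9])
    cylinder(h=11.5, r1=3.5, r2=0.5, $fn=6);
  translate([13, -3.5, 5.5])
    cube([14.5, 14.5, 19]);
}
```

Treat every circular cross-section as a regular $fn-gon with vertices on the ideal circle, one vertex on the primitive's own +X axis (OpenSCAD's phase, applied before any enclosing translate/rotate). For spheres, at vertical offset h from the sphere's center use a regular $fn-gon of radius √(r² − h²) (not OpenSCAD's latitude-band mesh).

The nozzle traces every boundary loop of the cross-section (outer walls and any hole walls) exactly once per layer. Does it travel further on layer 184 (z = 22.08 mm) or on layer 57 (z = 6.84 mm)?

layer 57 (z = 6.84 mm)

Layer 184 (z = 22.08): the sphere is not intersected at this z (|z−center|=15.580 > r=6.5); the cone at (13.5, 8.5) does not reach this height (z outside [9, 20.5]); the cube at (13, -3.5) is present — its section is the full 14.5×14.5 rectangle (perimeter 58.00 mm); Combining (union): only the 14.5×14.5 cube at (13, -3.5) is present, so the union is just that shape — boundary = 58.00 mm. So its perimeter = 58.00 mm. Layer 57 (z = 6.84): the r=6.5 sphere slices to a regular 6-gon of circumradius 6.491 (√(r²−h²) with h=0.34 from center) (perimeter = 2·6·6.491·sin(180°/6) = 38.95 mm); the cone at (13.5, 8.5) does not reach this height (z outside [9, 20.5]); the cube at (13, -3.5) is present — its section is the full 14.5×14.5 rectangle (perimeter 58.00 mm); Merging all regions: the 2 present regions are separate (no shared area or edge), so areas and boundary lengths simply add and each stays a separate island — boundary = 96.95 mm. So its perimeter = 96.95 mm. Layer 57 is larger (96.95 vs 58.00 mm).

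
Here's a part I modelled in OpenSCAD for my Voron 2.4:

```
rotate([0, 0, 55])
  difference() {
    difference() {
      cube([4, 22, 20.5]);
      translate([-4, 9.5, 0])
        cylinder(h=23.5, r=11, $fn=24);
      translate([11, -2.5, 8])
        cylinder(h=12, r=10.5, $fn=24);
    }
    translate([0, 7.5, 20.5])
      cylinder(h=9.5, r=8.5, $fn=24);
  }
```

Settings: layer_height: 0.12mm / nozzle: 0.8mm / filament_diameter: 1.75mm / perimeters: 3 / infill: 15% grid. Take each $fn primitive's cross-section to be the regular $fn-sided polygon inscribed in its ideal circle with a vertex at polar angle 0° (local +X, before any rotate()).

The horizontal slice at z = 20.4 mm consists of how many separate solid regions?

2

At z = 20.4 mm: the cube is present — its section is the full 4×22 rectangle; the r=11 cylinder at (-4, 9.5) contributes a regular 24-gon of circumradius 11; the cylinder at (11, -2.5) is not intersected at this z (z outside [8, 20]); After the difference (first − rest): starting from the 4×22 cube, the r=11 cylinder at (-4, 9.5) partially overlaps it — only the 71.81 mm² overlap (of its 375.81 mm²) is removed, clipping the outline — 2 connected regions; the cylinder at (0, 7.5) does not reach this height (z outside [20.5, 30]); Taking the first minus the rest: none of the subtracted shapes is present at this height, so that combined region is unchanged — 2 connected regions; (whole slice rotated 55° about Z — lengths, areas and connectivity unchanged). The result has 2 disconnected regions.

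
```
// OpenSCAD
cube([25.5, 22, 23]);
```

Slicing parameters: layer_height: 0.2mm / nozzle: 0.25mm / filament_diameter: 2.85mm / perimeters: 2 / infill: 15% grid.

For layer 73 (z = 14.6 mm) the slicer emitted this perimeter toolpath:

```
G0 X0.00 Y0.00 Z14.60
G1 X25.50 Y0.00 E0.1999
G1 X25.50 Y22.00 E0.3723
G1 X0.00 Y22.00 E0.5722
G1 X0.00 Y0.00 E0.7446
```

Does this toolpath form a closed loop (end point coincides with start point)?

yes

Start point (G0): (0.00, 0.00). End point (last G1): the path returns to the start — closed.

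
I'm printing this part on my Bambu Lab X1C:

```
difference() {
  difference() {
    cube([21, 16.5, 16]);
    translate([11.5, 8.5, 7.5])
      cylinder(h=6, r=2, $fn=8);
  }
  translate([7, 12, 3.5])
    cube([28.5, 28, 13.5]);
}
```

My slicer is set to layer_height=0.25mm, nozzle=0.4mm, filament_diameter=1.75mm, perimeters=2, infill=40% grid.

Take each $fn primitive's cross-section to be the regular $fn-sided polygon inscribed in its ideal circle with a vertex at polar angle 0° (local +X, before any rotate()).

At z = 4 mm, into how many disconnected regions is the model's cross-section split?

1

At z = 4 mm: the 21×16.5 cube contributes its full rectangle; the cylinder at (11.5, 8.5) is not intersected at this z (z outside [7.5, 13.5]); After the difference (first − rest): none of the subtracted shapes is present at this height, so the 21×16.5 cube is unchanged — 1 connected region; the 28.5×28 cube at (7, 12) contributes its full rectangle; Subtracting the remaining from the first: starting from that combined region, the 28.5×28 cube at (7, 12) partially overlaps it — only the 63.00 mm² overlap (of its 798.00 mm²) is removed, clipping the outline — 1 connected region. The result has 1 disconnected region.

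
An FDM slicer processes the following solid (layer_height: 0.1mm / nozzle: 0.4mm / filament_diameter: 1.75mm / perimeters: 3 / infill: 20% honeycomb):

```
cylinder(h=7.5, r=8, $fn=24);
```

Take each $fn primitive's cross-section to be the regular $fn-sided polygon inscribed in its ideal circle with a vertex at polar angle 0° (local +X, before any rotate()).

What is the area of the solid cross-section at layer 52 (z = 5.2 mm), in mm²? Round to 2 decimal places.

198.77 mm²

At z = 5.2 mm: the r=8 cylinder gives a regular 24-gon of circumradius 8 (constant along its height) (area = (24/2)·8.000²·sin(360°/24) = 198.77 mm²). Overall, the cross-section is a single solid region. Net area = 198.77 mm².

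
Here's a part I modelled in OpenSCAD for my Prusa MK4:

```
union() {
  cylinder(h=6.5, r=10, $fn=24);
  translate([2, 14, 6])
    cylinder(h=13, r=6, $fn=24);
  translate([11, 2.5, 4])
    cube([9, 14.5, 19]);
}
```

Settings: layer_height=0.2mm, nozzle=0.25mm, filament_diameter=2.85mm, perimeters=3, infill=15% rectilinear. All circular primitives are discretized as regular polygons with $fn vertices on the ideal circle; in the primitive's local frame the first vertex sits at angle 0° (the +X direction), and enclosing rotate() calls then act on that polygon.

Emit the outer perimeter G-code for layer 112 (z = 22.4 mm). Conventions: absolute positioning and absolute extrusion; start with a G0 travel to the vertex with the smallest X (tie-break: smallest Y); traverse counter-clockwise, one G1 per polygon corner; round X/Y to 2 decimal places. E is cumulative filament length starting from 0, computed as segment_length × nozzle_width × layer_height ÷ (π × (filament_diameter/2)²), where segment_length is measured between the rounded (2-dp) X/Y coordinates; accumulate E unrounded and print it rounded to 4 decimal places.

G0 X11.00 Y2.50 Z22.40
G1 X20.00 Y2.50 E0.0705
G1 X20.00 Y17.00 E0.1842
G1 X11.00 Y17.00 E0.2547
G1 X11.00 Y2.50 E0.3684

At z = 22.4 mm: the cylinder does not reach this height (z outside [0, 6.5]); the cylinder at (2, 14) is not intersected at this z (z outside [6, 19]); the 9×14.5 cube at (11, 2.5) contributes its full rectangle; Taking the union: only the 9×14.5 cube at (11, 2.5) is present, so the union is just that shape — 1 connected region. The outline is a single polygon with 4 vertices. Extrusion per mm of travel: 0.25 × 0.2 / (π × 1.425²) = 0.007838. Accumulating E over each segment gives final E = 0.3684.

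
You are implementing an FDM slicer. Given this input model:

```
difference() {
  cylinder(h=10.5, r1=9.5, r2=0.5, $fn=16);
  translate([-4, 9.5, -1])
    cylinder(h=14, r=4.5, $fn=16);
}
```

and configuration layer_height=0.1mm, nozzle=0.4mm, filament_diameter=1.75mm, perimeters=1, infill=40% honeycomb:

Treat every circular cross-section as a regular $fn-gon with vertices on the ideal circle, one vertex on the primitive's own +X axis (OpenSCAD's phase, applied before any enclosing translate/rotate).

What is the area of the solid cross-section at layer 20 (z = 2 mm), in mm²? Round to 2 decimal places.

178.03 mm²

At z = 2 mm: the cone contributes a regular 16-gon of circumradius 7.786 (interpolated between r1=9.5 and r2=0.5 at t=0.190) (area = (16/2)·7.786²·sin(360°/16) = 185.58 mm²); the r=4.5 cylinder at (-4, 9.5) contributes a regular 16-gon of circumradius 4.5 (area = (16/2)·4.500²·sin(360°/16) = 61.99 mm²); After the difference (first − rest): starting from the cone (185.58 mm²), the r=4.5 cylinder at (-4, 9.5) partially overlaps it — only the 7.54 mm² overlap (of its 61.99 mm²) is removed, clipping the outline — area = 178.03 mm². Overall, the cross-section is a single solid region. Net area = 178.03 mm².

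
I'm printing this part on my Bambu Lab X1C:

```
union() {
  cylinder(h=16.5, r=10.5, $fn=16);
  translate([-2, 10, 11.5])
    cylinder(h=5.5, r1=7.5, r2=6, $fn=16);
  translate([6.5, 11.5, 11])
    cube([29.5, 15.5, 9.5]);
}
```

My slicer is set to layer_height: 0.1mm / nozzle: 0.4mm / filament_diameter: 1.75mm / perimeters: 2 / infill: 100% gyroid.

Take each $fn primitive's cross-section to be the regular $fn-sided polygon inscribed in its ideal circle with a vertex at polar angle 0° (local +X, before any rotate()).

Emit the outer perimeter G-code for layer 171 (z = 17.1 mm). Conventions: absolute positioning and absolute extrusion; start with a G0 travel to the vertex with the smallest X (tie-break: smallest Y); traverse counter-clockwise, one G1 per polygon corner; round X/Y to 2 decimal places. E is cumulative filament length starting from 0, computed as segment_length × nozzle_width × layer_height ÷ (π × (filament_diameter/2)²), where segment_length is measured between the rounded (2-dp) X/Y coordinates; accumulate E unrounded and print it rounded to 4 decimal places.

G0 X6.50 Y11.50 Z17.10
G1 X36.00 Y11.50 E0.4906
G1 X36.00 Y27.00 E0.7484
G1 X6.50 Y27.00 E1.2389
G1 X6.50 Y11.50 E1.4967

At z = 17.1 mm: the cylinder does not reach this height (z outside [0, 16.5]); the cone at (-2, 10) is not intersected at this z (z outside [11.5, 17]); the 29.5×15.5 cube at (6.5, 11.5) contributes its full rectangle; Merging all regions: only the 29.5×15.5 cube at (6.5, 11.5) is present, so the union is just that shape — 1 connected region. The outline is a single polygon with 4 vertices. Extrusion per mm of travel: 0.4 × 0.1 / (π × 0.875²) = 0.016630. Accumulating E over each segment gives final E = 1.4967.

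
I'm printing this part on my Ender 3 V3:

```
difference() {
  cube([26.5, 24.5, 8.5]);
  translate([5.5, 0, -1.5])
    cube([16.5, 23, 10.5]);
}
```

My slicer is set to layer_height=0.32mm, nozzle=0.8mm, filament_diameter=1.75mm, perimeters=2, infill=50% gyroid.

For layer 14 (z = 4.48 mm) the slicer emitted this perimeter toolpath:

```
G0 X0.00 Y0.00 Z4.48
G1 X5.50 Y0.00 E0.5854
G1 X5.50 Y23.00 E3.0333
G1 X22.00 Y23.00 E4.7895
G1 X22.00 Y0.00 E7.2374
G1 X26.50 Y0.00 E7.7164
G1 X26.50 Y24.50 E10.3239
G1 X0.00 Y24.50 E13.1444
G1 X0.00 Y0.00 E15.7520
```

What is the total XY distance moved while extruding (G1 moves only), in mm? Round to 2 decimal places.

Sum the Euclidean lengths of each G1 segment: total = 148.00 mm.

148.00 mm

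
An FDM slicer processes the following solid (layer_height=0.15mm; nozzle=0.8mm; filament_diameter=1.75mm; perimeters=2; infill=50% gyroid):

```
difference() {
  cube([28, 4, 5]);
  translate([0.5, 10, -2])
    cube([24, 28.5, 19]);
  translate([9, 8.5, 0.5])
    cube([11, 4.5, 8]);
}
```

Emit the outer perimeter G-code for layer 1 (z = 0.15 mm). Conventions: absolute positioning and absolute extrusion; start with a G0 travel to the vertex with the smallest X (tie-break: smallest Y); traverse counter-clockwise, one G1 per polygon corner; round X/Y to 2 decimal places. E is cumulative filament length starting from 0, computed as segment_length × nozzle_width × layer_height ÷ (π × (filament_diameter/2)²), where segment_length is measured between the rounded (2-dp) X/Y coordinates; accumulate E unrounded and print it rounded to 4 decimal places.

At z = 0.15 mm: the cube (footprint 28×4) is included at this height; the 24×28.5 cube at (0.5, 10) contributes its full rectangle; the cube at (9, 8.5) is absent (z outside [0.5, 8.5]); After the difference (first − rest): starting from the 28×4 cube, the 24×28.5 cube at (0.5, 10) misses the remaining region (no effect) — 1 connected region. The outline is a single polygon with 4 vertices. Extrusion per mm of travel: 0.8 × 0.15 / (π × 0.875²) = 0.049890. Accumulating E over each segment gives final E = 3.1930.

G0 X0.00 Y0.00 Z0.15
G1 X28.00 Y0.00 E1.3969
G1 X28.00 Y4.00 E1.5965
G1 X0.00 Y4.00 E2.9934
G1 X0.00 Y0.00 E3.1930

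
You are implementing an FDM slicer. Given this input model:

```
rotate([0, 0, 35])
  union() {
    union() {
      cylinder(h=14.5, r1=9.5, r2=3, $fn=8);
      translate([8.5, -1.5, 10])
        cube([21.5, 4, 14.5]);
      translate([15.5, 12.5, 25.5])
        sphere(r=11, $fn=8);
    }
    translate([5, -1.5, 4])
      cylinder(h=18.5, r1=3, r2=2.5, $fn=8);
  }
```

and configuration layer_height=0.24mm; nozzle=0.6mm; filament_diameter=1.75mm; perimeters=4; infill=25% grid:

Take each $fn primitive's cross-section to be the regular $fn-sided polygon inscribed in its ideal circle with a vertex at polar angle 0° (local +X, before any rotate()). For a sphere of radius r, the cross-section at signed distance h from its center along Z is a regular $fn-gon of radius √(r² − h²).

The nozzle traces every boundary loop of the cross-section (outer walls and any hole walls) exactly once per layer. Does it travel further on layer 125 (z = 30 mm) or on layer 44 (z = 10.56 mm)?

Layer 125 (z = 30): the cone is not intersected at this z (z outside [0, 14.5]); the cube at (8.5, -1.5) is absent (z outside [10, 24.5]); the r=11 sphere at (15.5, 12.5) slices to a regular 8-gon of circumradius 10.037 (√(r²−h²) with h=4.5 from center) (perimeter = 2·8·10.037·sin(180°/8) = 61.46 mm); Merging all regions: only the r=11 sphere at (15.5, 12.5) is present, so the union is just that shape — boundary = 61.46 mm; the cone at (5, -1.5) is absent (z outside [4, 22.5]); Combining (union): only that combined region is present, so the union is just that shape — boundary = 61.46 mm; (whole slice rotated 35° about Z — lengths, areas and connectivity unchanged). So its perimeter = 61.46 mm. Layer 44 (z = 10.56): the cone contributes a regular 8-gon of circumradius 4.766 (interpolated between r1=9.5 and r2=3 at t=0.728) (perimeter = 2·8·4.766·sin(180°/8) = 29.18 mm); the cube at (8.5, -1.5) is present — its section is the full 21.5×4 rectangle (perimeter 51.00 mm); the sphere at (15.5, 12.5) is absent (|z−center|=14.940 > r=11); Taking the union: the 2 present regions are separate (no shared area or edge), so areas and boundary lengths simply add and each stays a separate island — boundary = 80.18 mm; the cone at (5, -1.5): at t=0.355 of its height the radius interpolates to r₁+(r₂−r₁)t = 2.823, giving a regular 8-gon of that circumradius (perimeter = 2·8·2.823·sin(180°/8) = 17.28 mm); Combining (union): the regions partially overlap (shared area 6.52 mm²), so the edge portions inside another operand are dropped and the merged outline is re-measured after clipping — boundary = 86.53 mm; (rotated 35° about Z; rotation is an isometry so areas/perimeters/island counts are preserved). So its perimeter = 86.53 mm. Layer 44 is larger (86.53 vs 61.46 mm).

layer 44 (z = 10.56 mm)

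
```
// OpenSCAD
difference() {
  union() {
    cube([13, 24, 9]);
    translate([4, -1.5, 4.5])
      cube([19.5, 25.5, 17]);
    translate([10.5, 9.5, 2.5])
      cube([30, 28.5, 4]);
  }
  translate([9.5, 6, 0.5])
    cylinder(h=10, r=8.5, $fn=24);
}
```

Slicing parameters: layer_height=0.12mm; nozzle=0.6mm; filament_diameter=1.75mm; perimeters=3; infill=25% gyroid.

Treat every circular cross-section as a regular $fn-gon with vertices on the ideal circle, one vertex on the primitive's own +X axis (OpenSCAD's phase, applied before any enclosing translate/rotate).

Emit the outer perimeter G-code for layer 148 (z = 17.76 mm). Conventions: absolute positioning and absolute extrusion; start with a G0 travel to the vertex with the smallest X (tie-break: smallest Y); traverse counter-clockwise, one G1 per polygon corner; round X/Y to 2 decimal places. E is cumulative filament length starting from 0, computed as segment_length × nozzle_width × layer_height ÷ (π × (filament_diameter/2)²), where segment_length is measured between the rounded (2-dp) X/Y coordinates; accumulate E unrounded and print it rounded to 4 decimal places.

G0 X4.00 Y-1.50 Z17.76
G1 X23.50 Y-1.50 E0.5837
G1 X23.50 Y24.00 E1.3470
G1 X4.00 Y24.00 E1.9308
G1 X4.00 Y-1.50 E2.6941

At z = 17.76 mm: the cube is not intersected at this z (z outside [0, 9]); the cube at (4, -1.5) (footprint 19.5×25.5) is included at this height; the cube at (10.5, 9.5) is absent (z outside [2.5, 6.5]); Taking the union: only the 19.5×25.5 cube at (4, -1.5) is present, so the union is just that shape — 1 connected region; the cylinder at (9.5, 6) is absent (z outside [0.5, 10.5]); Taking the first minus the rest: none of the subtracted shapes is present at this height, so the result so far is unchanged — 1 connected region. The outline is a single polygon with 4 vertices. Extrusion per mm of travel: 0.6 × 0.12 / (π × 0.875²) = 0.029934. Accumulating E over each segment gives final E = 2.6941.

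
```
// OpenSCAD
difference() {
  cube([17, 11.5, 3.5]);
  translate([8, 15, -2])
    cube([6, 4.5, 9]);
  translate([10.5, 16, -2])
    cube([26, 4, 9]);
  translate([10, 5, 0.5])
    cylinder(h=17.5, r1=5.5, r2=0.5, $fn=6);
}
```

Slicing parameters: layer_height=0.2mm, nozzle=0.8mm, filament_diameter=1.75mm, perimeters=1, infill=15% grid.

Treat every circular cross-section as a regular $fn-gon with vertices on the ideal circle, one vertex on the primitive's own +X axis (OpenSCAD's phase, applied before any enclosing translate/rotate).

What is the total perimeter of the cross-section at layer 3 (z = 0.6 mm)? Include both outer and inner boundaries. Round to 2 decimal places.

89.83 mm

At z = 0.6 mm: the cube is present — its section is the full 17×11.5 rectangle (perimeter 57.00 mm); the 6×4.5 cube at (8, 15) contributes its full rectangle (perimeter 21.00 mm); the cube at (10.5, 16) is present — its section is the full 26×4 rectangle (perimeter 60.00 mm); the cone at (10, 5): at t=0.006 of its height the radius interpolates to r₁+(r₂−r₁)t = 5.471, giving a regular 6-gon of that circumradius (perimeter = 2·6·5.471·sin(180°/6) = 32.83 mm); After the difference (first − rest): starting from the 17×11.5 cube, the 6×4.5 cube at (8, 15) misses the remaining region (no effect); the 26×4 cube at (10.5, 16) misses the remaining region (no effect); the cone at (10, 5) lies wholly inside it (removes its full 77.78 mm² and its 32.83 mm outline becomes a hole wall) — boundary (outer + 1 inner loop) = 89.83 mm. Overall, the cross-section is one region with 1 hole. Total boundary length (outer + inner) = 89.83 mm.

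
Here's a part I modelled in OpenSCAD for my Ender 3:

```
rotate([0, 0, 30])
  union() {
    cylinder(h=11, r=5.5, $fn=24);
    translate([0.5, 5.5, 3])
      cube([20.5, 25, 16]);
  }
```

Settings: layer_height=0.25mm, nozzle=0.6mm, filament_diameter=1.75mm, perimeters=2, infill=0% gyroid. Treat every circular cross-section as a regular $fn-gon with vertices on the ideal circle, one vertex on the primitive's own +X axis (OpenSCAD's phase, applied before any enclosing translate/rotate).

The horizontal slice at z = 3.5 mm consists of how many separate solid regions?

2

At z = 3.5 mm: the r=5.5 cylinder gives a regular 24-gon of circumradius 5.5 (constant along its height); the cube at (0.5, 5.5) is present — its section is the full 20.5×25 rectangle; Merging all regions: the 2 present regions are separate (no shared area or edge), so areas and boundary lengths simply add and each stays a separate island — 2 connected regions; (whole slice rotated 30° about Z — lengths, areas and connectivity unchanged). The result has 2 disconnected regions.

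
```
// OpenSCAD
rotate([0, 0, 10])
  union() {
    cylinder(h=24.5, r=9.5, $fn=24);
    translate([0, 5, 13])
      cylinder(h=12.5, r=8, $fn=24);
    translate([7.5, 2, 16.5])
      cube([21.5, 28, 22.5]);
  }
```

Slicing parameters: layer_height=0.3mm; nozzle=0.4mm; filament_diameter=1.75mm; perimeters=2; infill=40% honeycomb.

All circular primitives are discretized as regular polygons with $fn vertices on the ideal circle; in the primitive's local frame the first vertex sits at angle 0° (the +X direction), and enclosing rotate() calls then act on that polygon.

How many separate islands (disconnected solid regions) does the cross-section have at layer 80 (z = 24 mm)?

1

At z = 24 mm: the r=9.5 cylinder gives a regular 24-gon of circumradius 9.5 (constant along its height); the cylinder at (0, 5): section is a regular 24-gon, circumradius r=8; the 21.5×28 cube at (7.5, 2) contributes its full rectangle; Taking the union: the regions partially overlap (shared area 154.18 mm²), so overlapping operands fuse into one piece — 1 connected region; (rotated 10° about Z; rotation is an isometry so areas/perimeters/island counts are preserved). Overall, the cross-section is a single solid region. Island count = 1.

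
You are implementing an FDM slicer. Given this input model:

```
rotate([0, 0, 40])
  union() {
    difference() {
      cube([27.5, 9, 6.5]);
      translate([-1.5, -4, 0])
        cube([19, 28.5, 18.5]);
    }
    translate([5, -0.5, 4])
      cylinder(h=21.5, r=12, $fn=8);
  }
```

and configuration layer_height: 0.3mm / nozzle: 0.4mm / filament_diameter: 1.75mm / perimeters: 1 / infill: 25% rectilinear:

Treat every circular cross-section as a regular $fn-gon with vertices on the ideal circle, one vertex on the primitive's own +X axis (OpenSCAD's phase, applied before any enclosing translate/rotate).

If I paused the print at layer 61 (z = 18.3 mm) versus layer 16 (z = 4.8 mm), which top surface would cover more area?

layer 16 (z = 4.8 mm)

Layer 61 (z = 18.3): the cube does not reach this height (z outside [0, 6.5]); the 19×28.5 cube at (-1.5, -4) contributes its full rectangle (area 541.50 mm²); After the difference (first − rest): the first operand is absent here, so nothing remains; the r=12 cylinder at (5, -0.5) gives a regular 8-gon of circumradius 12 (constant along its height) (area = (8/2)·12.000²·sin(360°/8) = 407.29 mm²); Merging all regions: only the r=12 cylinder at (5, -0.5) is present, so the union is just that shape — area = 407.29 mm²; (whole slice rotated 40° about Z — lengths, areas and connectivity unchanged). So its area = 407.29 mm². Layer 16 (z = 4.8): the cube (footprint 27.5×9) is included at this height (area 247.50 mm²); the 19×28.5 cube at (-1.5, -4) contributes its full rectangle (area 541.50 mm²); After the difference (first − rest): starting from the 27.5×9 cube (247.50 mm²), the 19×28.5 cube at (-1.5, -4) partially overlaps it — only the 157.50 mm² overlap (of its 541.50 mm²) is removed, clipping the outline — area = 90.00 mm²; the cylinder at (5, -0.5): section is a regular 8-gon, circumradius r=12 (area = (8/2)·12.000²·sin(360°/8) = 407.29 mm²); Merging all regions: the 2 present regions are separate (no shared area or edge), so areas and boundary lengths simply add and each stays a separate island — area = 497.29 mm²; (rotated 40° about Z; rotation is an isometry so areas/perimeters/island counts are preserved). So its area = 497.29 mm². Layer 16 is larger (497.29 vs 407.29 mm²).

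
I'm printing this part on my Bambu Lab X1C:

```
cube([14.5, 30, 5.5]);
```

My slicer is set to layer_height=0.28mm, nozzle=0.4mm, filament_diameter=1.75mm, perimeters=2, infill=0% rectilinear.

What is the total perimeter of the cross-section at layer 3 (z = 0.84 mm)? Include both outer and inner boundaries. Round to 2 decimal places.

89.00 mm

At z = 0.84 mm: the 14.5×30 cube contributes its full rectangle (perimeter 89.00 mm). Overall, the cross-section is a single solid region. Total boundary length (outer) = 89.00 mm.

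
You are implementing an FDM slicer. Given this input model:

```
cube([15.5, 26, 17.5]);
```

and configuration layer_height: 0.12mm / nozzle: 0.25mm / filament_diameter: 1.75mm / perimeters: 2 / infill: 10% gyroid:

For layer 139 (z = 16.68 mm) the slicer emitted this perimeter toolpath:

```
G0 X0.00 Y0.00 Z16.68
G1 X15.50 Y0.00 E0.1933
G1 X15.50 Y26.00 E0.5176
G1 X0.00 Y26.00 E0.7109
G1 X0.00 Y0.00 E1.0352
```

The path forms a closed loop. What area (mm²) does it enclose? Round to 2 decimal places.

403.00 mm²

Apply the shoelace formula to the sequence of (X, Y) vertices; enclosed area = 403.00 mm².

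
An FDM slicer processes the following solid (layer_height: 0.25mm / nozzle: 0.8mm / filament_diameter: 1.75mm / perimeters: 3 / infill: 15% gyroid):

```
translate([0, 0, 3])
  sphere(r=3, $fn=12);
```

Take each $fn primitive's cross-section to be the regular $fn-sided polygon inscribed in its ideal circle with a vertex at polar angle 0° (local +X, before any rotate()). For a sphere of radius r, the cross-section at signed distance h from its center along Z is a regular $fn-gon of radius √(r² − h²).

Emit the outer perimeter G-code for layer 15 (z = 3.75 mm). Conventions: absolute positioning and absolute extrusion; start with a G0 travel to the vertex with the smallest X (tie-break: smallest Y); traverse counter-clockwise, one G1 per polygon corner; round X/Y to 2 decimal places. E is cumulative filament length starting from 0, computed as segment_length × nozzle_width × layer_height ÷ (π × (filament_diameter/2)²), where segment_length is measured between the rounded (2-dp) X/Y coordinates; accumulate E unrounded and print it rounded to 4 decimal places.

G0 X-2.90 Y0.00 Z3.75
G1 X-2.52 Y-1.45 E0.1246
G1 X-1.45 Y-2.52 E0.2505
G1 X0.00 Y-2.90 E0.3751
G1 X1.45 Y-2.52 E0.4997
G1 X2.52 Y-1.45 E0.6256
G1 X2.90 Y0.00 E0.7502
G1 X2.52 Y1.45 E0.8748
G1 X1.45 Y2.52 E1.0007
G1 X0.00 Y2.90 E1.1253
G1 X-1.45 Y2.52 E1.2499
G1 X-2.52 Y1.45 E1.3758
G1 X-2.90 Y0.00 E1.5004

At z = 3.75 mm: the r=3 sphere slices to a regular 12-gon of circumradius 2.905 (√(r²−h²) with h=0.75 from center). The outline is a single polygon with 12 vertices. Extrusion per mm of travel: 0.8 × 0.25 / (π × 0.875²) = 0.083150. Accumulating E over each segment gives final E = 1.5004.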